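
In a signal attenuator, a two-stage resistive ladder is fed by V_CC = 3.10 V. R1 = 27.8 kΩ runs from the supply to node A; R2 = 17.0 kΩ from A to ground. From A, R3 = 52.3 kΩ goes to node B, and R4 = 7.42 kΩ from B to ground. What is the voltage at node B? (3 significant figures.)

The second stage (R3 + R4 = 59.72 kΩ) loads node A in parallel with R2.
R2 ‖ (R3+R4) = 13.23 kΩ.
First divider: V_A = V_CC · 13.23/(27.8 + 13.23) = 0.9997 V.
Then the unloaded second divider: V_B = V_A × R4/(R3+R4) = 0.9997 × 0.1242 = 0.1242 V.

V_B ≈ 0.124 V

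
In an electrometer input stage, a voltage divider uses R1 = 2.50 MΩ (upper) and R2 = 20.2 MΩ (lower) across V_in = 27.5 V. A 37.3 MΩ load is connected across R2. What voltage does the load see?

V_out ≈ 23.1 V

R2 ‖ R_L = (20.2 × 37.3)/(20.2 + 37.3) = 13.10 MΩ.
Then V_out = V_in · R2'/(R1 + R2') = 27.5 × 13.10/15.60 = 23.09 V.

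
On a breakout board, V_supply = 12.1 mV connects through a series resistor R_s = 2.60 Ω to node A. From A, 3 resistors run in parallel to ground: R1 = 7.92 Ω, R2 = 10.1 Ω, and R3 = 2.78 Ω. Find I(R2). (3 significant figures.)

Parallel bank: R_p = 1/(1/7.92 + 1/10.1 + 1/2.78) = 1.709 Ω.
Node voltage V_A = V_supply · R_p/(R_s + R_p) = 12.1 × 0.3967 = 4.800 mV.
Branch current I = V_A/R2 = 4.800/10.1 = 0.4752 mA.

I ≈ 0.475 mA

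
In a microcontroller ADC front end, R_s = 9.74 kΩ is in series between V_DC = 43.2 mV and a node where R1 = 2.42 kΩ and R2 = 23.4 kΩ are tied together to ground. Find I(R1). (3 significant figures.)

I ≈ 3.28 µA

Combine the parallel branches: R_p = (1/2.42 + 1/23.4)⁻¹ = 2.193 kΩ.
V_A = 43.2 × 2.193/11.93 = 7.940 mV.
I(R1) = V_A / R1 = 7.940/2.42 = 3.281 µA.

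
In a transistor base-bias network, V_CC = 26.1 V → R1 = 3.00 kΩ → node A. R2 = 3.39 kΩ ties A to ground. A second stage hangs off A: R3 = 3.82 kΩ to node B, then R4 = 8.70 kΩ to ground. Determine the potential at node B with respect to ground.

The second stage (R3 + R4 = 12.52 kΩ) loads node A in parallel with R2.
R2 ‖ (R3+R4) = 2.668 kΩ.
V_A = 26.1 × 2.668/(3.00 + 2.668) = 12.28 V.
Stage 2 is unloaded, so V_B = V_A · R4/(R3+R4) = 12.28 × 8.70/12.52 = 8.537 V.

V_B ≈ 8.54 V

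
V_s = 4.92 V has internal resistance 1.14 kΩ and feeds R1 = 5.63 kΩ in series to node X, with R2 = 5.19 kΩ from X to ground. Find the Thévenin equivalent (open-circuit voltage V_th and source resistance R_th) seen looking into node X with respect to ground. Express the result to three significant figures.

R1' = 1.14 + 5.63 = 6.770 kΩ (source resistance + R1).
V_th is the unloaded tap voltage: V_s · R2/(R1'+R2) = 4.92 × 0.4339 = 2.135 V.
With V_s suppressed (replaced by a short), R_th = R1' ‖ R2 = (6.770 × 5.19)/(6.770 + 5.19) = 2.938 kΩ.

V_th ≈ 2.14 V, R_th ≈ 2.94 kΩ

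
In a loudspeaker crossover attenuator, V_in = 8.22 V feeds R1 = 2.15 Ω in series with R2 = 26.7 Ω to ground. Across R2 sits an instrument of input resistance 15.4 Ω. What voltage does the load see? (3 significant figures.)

The load sits in parallel with R2, giving an effective lower resistance R2' = R2·R_L/(R2+R_L) = 9.767 Ω.
Now apply the divider: V_out = 8.22 × 0.8196 = 6.737 V.

V_out ≈ 6.74 V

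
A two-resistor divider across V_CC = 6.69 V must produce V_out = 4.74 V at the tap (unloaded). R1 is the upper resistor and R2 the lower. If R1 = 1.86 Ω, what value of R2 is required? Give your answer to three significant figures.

V_out/V_CC = R2/(R1+R2) = 0.7085.
So R2 = R1 · V_out/(V_CC − V_out) = 1.86 × 4.74/(6.69 − 4.74) = 1.86 × 2.431 = 4.521 Ω.

R2 ≈ 4.52 Ω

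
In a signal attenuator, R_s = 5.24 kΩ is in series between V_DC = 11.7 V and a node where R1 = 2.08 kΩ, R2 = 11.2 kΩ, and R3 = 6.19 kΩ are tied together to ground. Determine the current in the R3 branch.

I ≈ 0.391 mA

Parallel bank: R_p = 1/(1/2.08 + 1/11.2 + 1/6.19) = 1.367 kΩ.
V_A = 11.7 × 1.367/6.607 = 2.421 V.
I(R3) = V_A / R3 = 2.421/6.19 = 0.3910 mA.
(Equivalently: I_total = 1.771 mA, then current-divider fraction G_k/ΣG = 0.2208.)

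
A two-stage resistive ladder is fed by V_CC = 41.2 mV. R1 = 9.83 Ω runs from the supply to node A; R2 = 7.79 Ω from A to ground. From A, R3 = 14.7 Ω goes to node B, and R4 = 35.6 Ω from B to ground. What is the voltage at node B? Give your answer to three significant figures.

Looking into the second stage from A: R3 + R4 = 50.30 Ω appears in parallel with R2.
R2 ‖ (R3+R4) = 6.745 Ω.
V_A = 41.2 × 6.745/(9.83 + 6.745) = 16.77 mV.
Then the unloaded second divider: V_B = V_A × R4/(R3+R4) = 16.77 × 0.7078 = 11.87 mV.

V_B ≈ 11.9 mV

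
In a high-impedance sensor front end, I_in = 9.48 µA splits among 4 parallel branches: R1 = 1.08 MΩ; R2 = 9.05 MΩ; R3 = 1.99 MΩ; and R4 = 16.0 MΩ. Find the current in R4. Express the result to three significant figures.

Total conductance ΣG = 1/1.08 + 1/9.05 + 1/1.99 + 1/16.0 = 1.601 (units of 1/MΩ).
By the current-divider rule, I = I_in · G_k/ΣG = 9.48 × 0.03903 = 0.3700 µA.

I ≈ 0.370 µA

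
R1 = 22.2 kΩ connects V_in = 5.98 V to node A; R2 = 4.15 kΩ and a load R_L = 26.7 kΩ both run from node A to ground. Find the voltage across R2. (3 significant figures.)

R2 ‖ R_L = (4.15 × 26.7)/(4.15 + 26.7) = 3.592 kΩ.
Now apply the divider: V_out = 5.98 × 0.1393 = 0.8328 V.

V_out ≈ 0.833 V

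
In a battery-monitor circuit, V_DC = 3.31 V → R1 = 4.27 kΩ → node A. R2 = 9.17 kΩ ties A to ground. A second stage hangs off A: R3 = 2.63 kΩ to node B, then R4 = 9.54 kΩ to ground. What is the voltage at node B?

V_B ≈ 1.43 V

The second stage (R3 + R4 = 12.17 kΩ) loads node A in parallel with R2.
R2 ‖ (R3+R4) = 5.230 kΩ.
V_A = 3.31 × 5.230/(4.27 + 5.230) = 1.822 V.
V_B = V_A × 0.7839 = 1.428 V.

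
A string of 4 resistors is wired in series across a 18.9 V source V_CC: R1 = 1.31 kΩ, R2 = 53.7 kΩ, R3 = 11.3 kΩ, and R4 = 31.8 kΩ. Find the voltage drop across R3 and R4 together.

V ≈ 8.30 V

Total series resistance ΣR = 1.31 + 53.7 + 11.3 + 31.8 = 98.11 kΩ.
R_{R3..R4} = 11.3 + 31.8 = 43.10 kΩ.
Voltage divider: V = V_CC · (43.10 / 98.11) = 18.9 × 0.4393 = 8.303 V.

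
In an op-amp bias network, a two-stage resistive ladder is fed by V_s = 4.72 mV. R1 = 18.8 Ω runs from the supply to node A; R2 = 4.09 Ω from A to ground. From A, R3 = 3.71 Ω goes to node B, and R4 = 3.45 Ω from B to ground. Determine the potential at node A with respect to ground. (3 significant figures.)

The second stage (R3 + R4 = 7.160 Ω) loads node A in parallel with R2.
R2 ‖ (R3+R4) = 2.603 Ω.
V_A = 4.72 × 2.603/(18.8 + 2.603) = 0.5741 mV.

V_A ≈ 0.574 mV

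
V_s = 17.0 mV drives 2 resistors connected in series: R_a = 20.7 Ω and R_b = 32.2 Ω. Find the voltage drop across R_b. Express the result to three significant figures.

Series total: ΣR = 20.7 + 32.2 = 52.90 Ω.
By the voltage-divider rule, V = 17.0 × 32.20/52.90 = 10.35 mV.

V ≈ 10.3 mV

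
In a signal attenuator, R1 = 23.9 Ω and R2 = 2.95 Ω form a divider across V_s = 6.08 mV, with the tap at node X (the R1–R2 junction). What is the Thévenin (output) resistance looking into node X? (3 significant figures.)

R_th ≈ 2.63 Ω

Zeroing V_s shorts the top of R1 to ground, so R_th = R1 ‖ R2 = 2.626 Ω.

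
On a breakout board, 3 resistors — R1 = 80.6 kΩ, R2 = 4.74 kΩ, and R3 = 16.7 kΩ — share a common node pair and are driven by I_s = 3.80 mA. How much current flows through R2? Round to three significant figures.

ΣG = 1/80.6 + 1/4.74 + 1/16.7 = 0.2833.
R2 takes the fraction G_k/ΣG = 0.2110/0.2833 = 0.7448, so I = 3.80 × 0.7448 = 2.830 mA.

I ≈ 2.83 mA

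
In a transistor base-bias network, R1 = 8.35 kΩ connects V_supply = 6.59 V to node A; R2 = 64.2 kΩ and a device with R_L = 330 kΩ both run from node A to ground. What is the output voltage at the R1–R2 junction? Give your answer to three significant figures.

R2 ‖ R_L = (64.2 × 330)/(64.2 + 330) = 53.74 kΩ.
Voltage divider with the loaded lower leg: V_out = 6.59 × 53.74/(8.35 + 53.74) = 6.59 × 0.8655 = 5.704 V.
(Unloaded it would be 5.83 V; the load pulls it down.)

V_out ≈ 5.70 V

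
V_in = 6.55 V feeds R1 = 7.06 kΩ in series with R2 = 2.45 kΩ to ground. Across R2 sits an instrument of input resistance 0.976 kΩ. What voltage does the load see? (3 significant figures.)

R2 ‖ R_L = (2.45 × 0.976)/(2.45 + 0.976) = 0.6980 kΩ.
Then V_out = V_in · R2'/(R1 + R2') = 6.55 × 0.6980/7.758 = 0.5893 V.

V_out ≈ 0.589 V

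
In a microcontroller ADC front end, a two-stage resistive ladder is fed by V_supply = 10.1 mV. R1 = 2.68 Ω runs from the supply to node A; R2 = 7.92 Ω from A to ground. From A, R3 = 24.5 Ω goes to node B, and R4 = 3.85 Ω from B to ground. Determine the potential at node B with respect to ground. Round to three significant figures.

The second stage (R3 + R4 = 28.35 Ω) loads node A in parallel with R2.
R2 ‖ (R3+R4) = 6.191 Ω.
V_A = 10.1 × 6.191/(2.68 + 6.191) = 7.049 mV.
Then the unloaded second divider: V_B = V_A × R4/(R3+R4) = 7.049 × 0.1358 = 0.9572 mV.

V_B ≈ 0.957 mV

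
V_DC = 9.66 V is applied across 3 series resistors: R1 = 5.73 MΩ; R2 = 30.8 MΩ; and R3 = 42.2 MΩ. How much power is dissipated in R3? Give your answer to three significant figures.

P ≈ 0.635 µW

The common current is I = 9.66/78.73 = 0.1227 µA.
P = I²R = 0.01505 × 42.2 = 0.6353 µW.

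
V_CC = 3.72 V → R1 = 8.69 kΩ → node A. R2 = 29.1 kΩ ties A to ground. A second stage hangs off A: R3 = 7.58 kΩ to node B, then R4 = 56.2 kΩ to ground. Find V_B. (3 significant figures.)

V_B ≈ 2.28 V

The second stage (R3 + R4 = 63.78 kΩ) loads node A in parallel with R2.
Effective lower resistance at A: R2 ‖ 63.78 = 19.98 kΩ.
First divider: V_A = V_CC · 19.98/(8.69 + 19.98) = 2.593 V.
V_B = V_A × 0.8812 = 2.284 V.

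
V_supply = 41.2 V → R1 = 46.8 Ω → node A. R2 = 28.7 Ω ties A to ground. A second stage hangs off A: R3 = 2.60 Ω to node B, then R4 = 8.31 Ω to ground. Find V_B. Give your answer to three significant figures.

The second stage (R3 + R4 = 10.91 Ω) loads node A in parallel with R2.
Effective lower resistance at A: R2 ‖ 10.91 = 7.905 Ω.
So V_A = 41.2 × 0.1445 = 5.953 V.
Then the unloaded second divider: V_B = V_A × R4/(R3+R4) = 5.953 × 0.7617 = 4.535 V.

V_B ≈ 4.53 V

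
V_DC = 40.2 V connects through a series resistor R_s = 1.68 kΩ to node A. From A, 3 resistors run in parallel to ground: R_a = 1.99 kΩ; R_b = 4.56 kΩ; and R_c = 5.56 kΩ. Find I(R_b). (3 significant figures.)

I ≈ 3.51 mA

Equivalent of the parallel group: R_p = 1.109 kΩ.
V_A = 40.2 × 1.109/2.789 = 15.99 V.
I(R_b) = V_A / R_b = 15.99/4.56 = 3.506 mA.
(Check via current divider: I_total = 14.41 mA; share G_k/ΣG = 0.2432 → same result.)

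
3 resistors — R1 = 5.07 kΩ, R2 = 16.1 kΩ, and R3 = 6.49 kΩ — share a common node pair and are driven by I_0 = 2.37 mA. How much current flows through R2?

I ≈ 0.356 mA

Total conductance ΣG = 1/5.07 + 1/16.1 + 1/6.49 = 0.4134 (units of 1/kΩ).
Current divider: I(R2) = I_0 · G_k/ΣG = 2.37 × (0.06211/0.4134) = 2.37 × 0.1502 = 0.3561 mA.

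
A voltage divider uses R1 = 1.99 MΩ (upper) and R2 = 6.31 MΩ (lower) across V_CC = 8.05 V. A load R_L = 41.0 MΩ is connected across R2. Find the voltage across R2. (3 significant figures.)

The load sits in parallel with R2, giving an effective lower resistance R2' = R2·R_L/(R2+R_L) = 5.468 MΩ.
Then V_out = V_CC · R2'/(R1 + R2') = 8.05 × 5.468/7.458 = 5.902 V.

V_out ≈ 5.90 V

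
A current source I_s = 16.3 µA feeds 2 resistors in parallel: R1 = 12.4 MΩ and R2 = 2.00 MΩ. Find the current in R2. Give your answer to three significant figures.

Two-branch current divider: I_k = I_s · R_other/(R_1 + R_2).
I(R2) = 16.3 × 12.4/(12.4 + 2.00) = 16.3 × 0.8611 = 14.04 µA.

I ≈ 14.0 µA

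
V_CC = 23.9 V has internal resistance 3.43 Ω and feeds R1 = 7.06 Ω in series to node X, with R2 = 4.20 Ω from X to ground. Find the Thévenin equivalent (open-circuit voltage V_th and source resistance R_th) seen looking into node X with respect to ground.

V_th ≈ 6.83 V, R_th ≈ 3.00 Ω

R1' = 3.43 + 7.06 = 10.49 Ω (source resistance + R1).
With X open, the divider is unloaded: V_th = 23.9 × 4.20/14.69 = 6.833 V.
Zeroing V_CC shorts the top of R1' to ground, so R_th = R1' ‖ R2 = 2.999 Ω.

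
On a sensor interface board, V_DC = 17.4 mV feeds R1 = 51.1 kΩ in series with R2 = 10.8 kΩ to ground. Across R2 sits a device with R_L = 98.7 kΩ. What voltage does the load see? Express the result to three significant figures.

V_out ≈ 2.78 mV

R2 ‖ R_L = (10.8 × 98.7)/(10.8 + 98.7) = 9.735 kΩ.
Voltage divider with the loaded lower leg: V_out = 17.4 × 9.735/(51.1 + 9.735) = 17.4 × 0.1600 = 2.784 mV.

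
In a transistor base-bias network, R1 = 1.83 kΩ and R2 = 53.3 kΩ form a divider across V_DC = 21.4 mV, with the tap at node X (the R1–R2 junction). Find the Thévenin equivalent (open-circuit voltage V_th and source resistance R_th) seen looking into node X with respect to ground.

V_th is the unloaded tap voltage: V_DC · R2/(R1+R2) = 21.4 × 0.9668 = 20.69 mV.
Zeroing V_DC shorts the top of R1 to ground, so R_th = R1 ‖ R2 = 1.769 kΩ.

V_th ≈ 20.7 mV, R_th ≈ 1.77 kΩ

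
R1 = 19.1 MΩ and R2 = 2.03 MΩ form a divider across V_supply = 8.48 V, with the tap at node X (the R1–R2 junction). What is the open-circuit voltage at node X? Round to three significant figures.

V_th ≈ 0.815 V

V_th is the unloaded tap voltage: V_supply · R2/(R1+R2) = 8.48 × 0.09607 = 0.8147 V.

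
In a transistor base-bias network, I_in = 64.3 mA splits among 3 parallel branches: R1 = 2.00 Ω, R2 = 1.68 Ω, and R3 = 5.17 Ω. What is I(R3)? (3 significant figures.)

Conductances: ΣG = 1/2.00 + 1/1.68 + 1/5.17 = 1.289 (1/Ω).
R3 takes the fraction G_k/ΣG = 0.1934/1.289 = 0.1501, so I = 64.3 × 0.1501 = 9.651 mA.

I ≈ 9.65 mA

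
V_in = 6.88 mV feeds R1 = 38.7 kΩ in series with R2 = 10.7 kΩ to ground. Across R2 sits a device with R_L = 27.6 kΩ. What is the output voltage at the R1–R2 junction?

First combine the lower leg with the load: R2 ‖ R_L = 7.711 kΩ.
Now apply the divider: V_out = 6.88 × 0.1661 = 1.143 mV.
(Unloaded it would be 1.49 mV; the load pulls it down.)

V_out ≈ 1.14 mV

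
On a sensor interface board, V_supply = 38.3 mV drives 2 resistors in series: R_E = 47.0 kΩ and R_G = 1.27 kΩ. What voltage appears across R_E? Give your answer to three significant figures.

V ≈ 37.3 mV

Total series resistance ΣR = 47.0 + 1.27 = 48.27 kΩ.
Voltage divider: V = V_supply · (47.00 / 48.27) = 38.3 × 0.9737 = 37.29 mV.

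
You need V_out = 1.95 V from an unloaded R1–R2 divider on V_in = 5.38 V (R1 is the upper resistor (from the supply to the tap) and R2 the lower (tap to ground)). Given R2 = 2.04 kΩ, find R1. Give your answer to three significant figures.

R1 ≈ 3.59 kΩ

The divider ratio is R2/(R1+R2) = 1.95/5.38 = 0.3625.
So R1 = R2 · (V_in/V_out − 1) = 2.04 × (5.38/1.95 − 1) = 2.04 × 1.759 = 3.588 kΩ.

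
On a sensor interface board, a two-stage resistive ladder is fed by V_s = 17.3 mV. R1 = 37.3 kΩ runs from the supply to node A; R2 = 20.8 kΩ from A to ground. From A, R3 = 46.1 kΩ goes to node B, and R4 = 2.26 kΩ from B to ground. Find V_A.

V_A ≈ 4.85 mV

The second stage (R3 + R4 = 48.36 kΩ) loads node A in parallel with R2.
R2 ‖ (R3+R4) = 14.54 kΩ.
V_A = 17.3 × 14.54/(37.3 + 14.54) = 4.853 mV.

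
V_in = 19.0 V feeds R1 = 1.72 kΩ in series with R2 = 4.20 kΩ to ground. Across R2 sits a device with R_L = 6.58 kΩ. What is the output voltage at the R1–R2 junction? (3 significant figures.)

R2 ‖ R_L = (4.20 × 6.58)/(4.20 + 6.58) = 2.564 kΩ.
Voltage divider with the loaded lower leg: V_out = 19.0 × 2.564/(1.72 + 2.564) = 19.0 × 0.5985 = 11.37 V.

V_out ≈ 11.4 V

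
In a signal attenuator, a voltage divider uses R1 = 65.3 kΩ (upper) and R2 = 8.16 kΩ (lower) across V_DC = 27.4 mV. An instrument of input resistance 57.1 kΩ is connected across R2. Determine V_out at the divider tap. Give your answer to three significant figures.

V_out ≈ 2.70 mV

R2 ‖ R_L = (8.16 × 57.1)/(8.16 + 57.1) = 7.140 kΩ.
Now apply the divider: V_out = 27.4 × 0.09856 = 2.701 mV.
(Unloaded it would be 3.04 mV; the load pulls it down.)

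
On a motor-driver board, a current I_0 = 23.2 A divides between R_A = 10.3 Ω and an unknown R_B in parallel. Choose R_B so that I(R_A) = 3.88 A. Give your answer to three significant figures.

In a two-way split, I_A/I_0 = R_B/(R_A + R_B).
With f = 0.1672, R_B = R_A · f/(1−f) = 10.3 × 0.2008 = 2.069 Ω.

R_B ≈ 2.07 Ω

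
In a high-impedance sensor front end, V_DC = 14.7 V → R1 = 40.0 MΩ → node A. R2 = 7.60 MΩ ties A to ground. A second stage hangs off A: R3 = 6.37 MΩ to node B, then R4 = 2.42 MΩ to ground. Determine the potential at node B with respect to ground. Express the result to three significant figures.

Node A sees R2 in parallel with the series input of stage 2, R3 + R4 = 8.790 MΩ.
R2 ‖ (R3+R4) = 4.076 MΩ.
V_A = 14.7 × 4.076/(40.0 + 4.076) = 1.359 V.
V_B = V_A × 0.2753 = 0.3743 V.

V_B ≈ 0.374 V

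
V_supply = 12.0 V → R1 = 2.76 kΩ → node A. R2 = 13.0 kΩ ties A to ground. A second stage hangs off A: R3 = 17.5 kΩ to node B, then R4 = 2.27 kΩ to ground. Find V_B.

V_B ≈ 1.02 V

The second stage (R3 + R4 = 19.77 kΩ) loads node A in parallel with R2.
Effective lower resistance at A: R2 ‖ 19.77 = 7.843 kΩ.
So V_A = 12.0 × 0.7397 = 8.876 V.
V_B = V_A × 0.1148 = 1.019 V.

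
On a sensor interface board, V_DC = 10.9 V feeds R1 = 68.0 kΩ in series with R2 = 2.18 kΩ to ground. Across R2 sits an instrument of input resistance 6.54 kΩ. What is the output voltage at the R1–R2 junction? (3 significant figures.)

V_out ≈ 0.256 V

R2 ‖ R_L = (2.18 × 6.54)/(2.18 + 6.54) = 1.635 kΩ.
Now apply the divider: V_out = 10.9 × 0.02348 = 0.2559 V.
(Unloaded it would be 0.339 V; the load pulls it down.)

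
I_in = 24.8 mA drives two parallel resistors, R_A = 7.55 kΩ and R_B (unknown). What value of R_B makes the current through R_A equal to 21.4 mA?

R_B ≈ 47.5 kΩ

Two-branch current divider: I_A = I_in · R_B/(R_A + R_B).
21.4/24.8 = R_B/(R_A + R_B) → R_B = R_A · (0.8629)/(1 − 0.8629) = 7.55 × 6.294 = 47.52 kΩ.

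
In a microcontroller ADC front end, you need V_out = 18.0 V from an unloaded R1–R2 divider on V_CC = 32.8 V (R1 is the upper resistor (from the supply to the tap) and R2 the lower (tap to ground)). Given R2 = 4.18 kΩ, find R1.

Required fraction k = V_out/V_CC = 0.5488.
So R1 = R2 · (V_CC/V_out − 1) = 4.18 × (32.8/18.0 − 1) = 4.18 × 0.8222 = 3.437 kΩ.

R1 ≈ 3.44 kΩ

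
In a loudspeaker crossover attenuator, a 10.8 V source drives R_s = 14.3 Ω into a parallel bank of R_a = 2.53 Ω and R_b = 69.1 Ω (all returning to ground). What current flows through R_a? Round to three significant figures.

Parallel bank: R_p = 1/(1/2.53 + 1/69.1) = 2.441 Ω.
V_A by voltage divider: V_A = 10.8 × 2.441/(14.3 + 2.441) = 1.575 V.
Branch current I = V_A/R_a = 1.575/2.53 = 0.6224 A.

I ≈ 0.622 A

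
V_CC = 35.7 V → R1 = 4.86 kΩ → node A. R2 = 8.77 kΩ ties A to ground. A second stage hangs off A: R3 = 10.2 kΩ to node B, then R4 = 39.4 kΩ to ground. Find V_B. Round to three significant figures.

The second stage (R3 + R4 = 49.60 kΩ) loads node A in parallel with R2.
R2 ‖ (R3+R4) = 7.452 kΩ.
V_A = 35.7 × 7.452/(4.86 + 7.452) = 21.61 V.
Stage 2 is unloaded, so V_B = V_A · R4/(R3+R4) = 21.61 × 39.4/49.60 = 17.16 V.

V_B ≈ 17.2 V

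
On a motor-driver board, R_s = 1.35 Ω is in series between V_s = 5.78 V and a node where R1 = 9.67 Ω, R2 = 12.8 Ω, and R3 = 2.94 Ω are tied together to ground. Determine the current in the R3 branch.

I ≈ 1.15 A

Combine the parallel branches: R_p = (1/9.67 + 1/12.8 + 1/2.94)⁻¹ = 1.917 Ω.
Node voltage V_A = V_s · R_p/(R_s + R_p) = 5.78 × 0.5868 = 3.392 V.
Branch current I = V_A/R3 = 3.392/2.94 = 1.154 A.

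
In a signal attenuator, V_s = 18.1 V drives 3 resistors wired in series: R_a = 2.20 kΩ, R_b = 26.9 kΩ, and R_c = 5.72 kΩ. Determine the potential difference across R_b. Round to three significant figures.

ΣR = 2.20 + 26.9 + 5.72 = 34.82 kΩ.
V = V_s · R/ΣR = 18.1 × 0.7725 = 13.98 V.

V ≈ 14.0 V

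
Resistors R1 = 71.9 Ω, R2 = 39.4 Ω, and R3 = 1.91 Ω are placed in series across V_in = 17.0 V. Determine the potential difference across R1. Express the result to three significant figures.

V ≈ 10.8 V

Total series resistance ΣR = 71.9 + 39.4 + 1.91 = 113.2 Ω.
V = V_in · R/ΣR = 17.0 × 0.6351 = 10.80 V.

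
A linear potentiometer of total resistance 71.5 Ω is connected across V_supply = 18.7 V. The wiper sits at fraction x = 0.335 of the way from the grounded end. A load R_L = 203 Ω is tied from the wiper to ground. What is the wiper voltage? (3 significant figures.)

V_out ≈ 5.81 V

Lower segment x·R_p = 23.95 Ω; upper segment (1−x)·R_p = 47.55 Ω.
R_L loads the lower segment: effective lower R = 21.42 Ω.
V_out = 18.7 × 21.42/(47.55 + 21.42) = 5.809 V.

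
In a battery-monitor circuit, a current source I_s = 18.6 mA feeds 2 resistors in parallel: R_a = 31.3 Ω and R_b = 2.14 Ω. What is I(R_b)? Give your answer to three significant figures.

For two parallel branches, I_k = I_s · (other R)/(sum of R).
I(R_b) = 18.6 × 31.3/(31.3 + 2.14) = 18.6 × 0.9360 = 17.41 mA.

I ≈ 17.4 mA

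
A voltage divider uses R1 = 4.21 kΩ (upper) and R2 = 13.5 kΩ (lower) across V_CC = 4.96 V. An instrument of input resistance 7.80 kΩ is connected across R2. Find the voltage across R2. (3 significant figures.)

R2 ‖ R_L = (13.5 × 7.80)/(13.5 + 7.80) = 4.944 kΩ.
Then V_out = V_CC · R2'/(R1 + R2') = 4.96 × 4.944/9.154 = 2.679 V.

V_out ≈ 2.68 V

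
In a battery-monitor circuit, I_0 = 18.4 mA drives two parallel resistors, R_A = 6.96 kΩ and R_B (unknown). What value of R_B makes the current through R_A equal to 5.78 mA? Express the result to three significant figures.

In a two-way split, I_A/I_0 = R_B/(R_A + R_B).
With f = 0.3141, R_B = R_A · f/(1−f) = 6.96 × 0.4580 = 3.188 kΩ.

R_B ≈ 3.19 kΩ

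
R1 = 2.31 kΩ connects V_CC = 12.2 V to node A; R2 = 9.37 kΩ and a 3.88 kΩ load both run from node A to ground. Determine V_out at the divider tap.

V_out ≈ 6.62 V

First combine the lower leg with the load: R2 ‖ R_L = 2.744 kΩ.
Then V_out = V_CC · R2'/(R1 + R2') = 12.2 × 2.744/5.054 = 6.624 V.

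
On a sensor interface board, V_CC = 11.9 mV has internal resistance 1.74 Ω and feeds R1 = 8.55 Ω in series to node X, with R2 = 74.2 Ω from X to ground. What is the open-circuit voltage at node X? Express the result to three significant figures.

V_th ≈ 10.5 mV

R1' = 1.74 + 8.55 = 10.29 Ω (source resistance + R1).
With X open, the divider is unloaded: V_th = 11.9 × 74.2/84.49 = 10.45 mV.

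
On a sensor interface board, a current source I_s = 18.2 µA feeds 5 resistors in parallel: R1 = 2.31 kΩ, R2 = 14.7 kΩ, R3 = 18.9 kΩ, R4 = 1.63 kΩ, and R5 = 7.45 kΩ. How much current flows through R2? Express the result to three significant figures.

I ≈ 0.951 µA

Total conductance ΣG = 1/2.31 + 1/14.7 + 1/18.9 + 1/1.63 + 1/7.45 = 1.302 (units of 1/kΩ).
R2 takes the fraction G_k/ΣG = 0.06803/1.302 = 0.05227, so I = 18.2 × 0.05227 = 0.9512 µA.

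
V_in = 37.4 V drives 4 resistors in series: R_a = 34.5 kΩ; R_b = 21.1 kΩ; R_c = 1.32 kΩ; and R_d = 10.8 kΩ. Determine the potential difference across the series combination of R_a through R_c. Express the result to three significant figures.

V ≈ 31.4 V

ΣR = 34.5 + 21.1 + 1.32 + 10.8 = 67.72 kΩ.
R_{R_a..R_c} = 34.5 + 21.1 + 1.32 = 56.92 kΩ.
V = V_in · R/ΣR = 37.4 × 0.8405 = 31.44 V.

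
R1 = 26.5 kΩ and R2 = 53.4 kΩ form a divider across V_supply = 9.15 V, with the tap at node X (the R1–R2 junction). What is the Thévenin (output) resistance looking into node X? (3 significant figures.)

With V_supply suppressed (replaced by a short), R_th = R1 ‖ R2 = (26.50 × 53.4)/(26.50 + 53.4) = 17.71 kΩ.

R_th ≈ 17.7 kΩ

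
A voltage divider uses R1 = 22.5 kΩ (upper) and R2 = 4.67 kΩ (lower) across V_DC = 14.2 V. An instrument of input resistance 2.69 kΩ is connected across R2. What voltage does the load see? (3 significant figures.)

First combine the lower leg with the load: R2 ‖ R_L = 1.707 kΩ.
Then V_out = V_DC · R2'/(R1 + R2') = 14.2 × 1.707/24.21 = 1.001 V.
(Unloaded it would be 2.44 V; the load pulls it down.)

V_out ≈ 1.00 V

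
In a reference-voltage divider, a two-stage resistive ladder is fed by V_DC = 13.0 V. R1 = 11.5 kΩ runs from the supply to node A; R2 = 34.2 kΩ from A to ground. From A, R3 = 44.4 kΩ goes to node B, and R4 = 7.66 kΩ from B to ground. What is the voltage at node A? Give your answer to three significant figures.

The second stage (R3 + R4 = 52.06 kΩ) loads node A in parallel with R2.
R2 ‖ (R3+R4) = 20.64 kΩ.
First divider: V_A = V_DC · 20.64/(11.5 + 20.64) = 8.349 V.

V_A ≈ 8.35 V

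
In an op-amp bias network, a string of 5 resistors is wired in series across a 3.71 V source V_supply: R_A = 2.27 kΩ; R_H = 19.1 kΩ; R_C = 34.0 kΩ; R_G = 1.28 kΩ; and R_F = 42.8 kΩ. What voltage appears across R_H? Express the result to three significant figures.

V ≈ 0.713 V

Total series resistance ΣR = 2.27 + 19.1 + 34.0 + 1.28 + 42.8 = 99.45 kΩ.
By the voltage-divider rule, V = 3.71 × 19.10/99.45 = 0.7125 V.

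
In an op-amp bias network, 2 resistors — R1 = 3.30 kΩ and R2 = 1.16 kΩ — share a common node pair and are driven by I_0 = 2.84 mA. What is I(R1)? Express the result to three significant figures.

I ≈ 0.739 mA

Two-branch current divider: I_k = I_0 · R_other/(R_1 + R_2).
I(R1) = 2.84 × 1.16/(3.30 + 1.16) = 2.84 × 0.2601 = 0.7387 mA.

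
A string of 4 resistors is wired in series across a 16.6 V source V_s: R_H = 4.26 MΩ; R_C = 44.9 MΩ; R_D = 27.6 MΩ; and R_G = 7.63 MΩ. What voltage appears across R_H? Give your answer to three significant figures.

V ≈ 0.838 V

ΣR = 4.26 + 44.9 + 27.6 + 7.63 = 84.39 MΩ.
By the voltage-divider rule, V = 16.6 × 4.260/84.39 = 0.8380 V.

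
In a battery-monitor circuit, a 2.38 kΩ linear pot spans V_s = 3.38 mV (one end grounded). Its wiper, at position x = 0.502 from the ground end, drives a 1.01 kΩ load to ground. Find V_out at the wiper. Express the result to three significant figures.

Split the track: R_lower = x·R_p = 1.195 kΩ, R_upper = (1−x)·R_p = 1.185 kΩ.
(x·R_p) ‖ R_L = 0.5473 kΩ.
Then V_out = V_s · 0.5473/(1.185 + 0.5473) = 1.068 mV.

V_out ≈ 1.07 mV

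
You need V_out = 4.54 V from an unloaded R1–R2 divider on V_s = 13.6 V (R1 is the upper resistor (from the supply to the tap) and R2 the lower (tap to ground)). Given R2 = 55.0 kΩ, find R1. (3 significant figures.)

R1 ≈ 110 kΩ

Required fraction k = V_out/V_s = 0.3338.
So R1 = R2 · (V_s/V_out − 1) = 55.0 × (13.6/4.54 − 1) = 55.0 × 1.996 = 109.8 kΩ.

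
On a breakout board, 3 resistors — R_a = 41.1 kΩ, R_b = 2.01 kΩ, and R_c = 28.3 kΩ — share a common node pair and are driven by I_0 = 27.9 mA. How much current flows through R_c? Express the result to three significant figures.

I ≈ 1.77 mA

Total conductance ΣG = 1/41.1 + 1/2.01 + 1/28.3 = 0.5572 (units of 1/kΩ).
By the current-divider rule, I = I_0 · G_k/ΣG = 27.9 × 0.06342 = 1.769 mA.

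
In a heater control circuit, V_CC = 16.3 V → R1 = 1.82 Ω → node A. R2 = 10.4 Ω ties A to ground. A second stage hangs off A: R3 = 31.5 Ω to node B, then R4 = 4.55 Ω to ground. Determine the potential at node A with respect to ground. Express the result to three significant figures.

Node A sees R2 in parallel with the series input of stage 2, R3 + R4 = 36.05 Ω.
R2 ‖ (R3+R4) = 8.071 Ω.
So V_A = 16.3 × 0.8160 = 13.30 V.

V_A ≈ 13.3 V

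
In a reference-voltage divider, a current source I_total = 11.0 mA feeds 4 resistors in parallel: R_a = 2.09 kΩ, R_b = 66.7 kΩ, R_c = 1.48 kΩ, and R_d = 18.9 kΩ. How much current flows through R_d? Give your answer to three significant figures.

I ≈ 0.476 mA

Conductances: ΣG = 1/2.09 + 1/66.7 + 1/1.48 + 1/18.9 = 1.222 (1/kΩ).
By the current-divider rule, I = I_total · G_k/ΣG = 11.0 × 0.04330 = 0.4763 mA.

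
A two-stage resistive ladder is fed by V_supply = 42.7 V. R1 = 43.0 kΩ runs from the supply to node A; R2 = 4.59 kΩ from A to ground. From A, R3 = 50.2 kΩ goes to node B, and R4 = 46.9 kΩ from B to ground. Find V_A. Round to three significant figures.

Looking into the second stage from A: R3 + R4 = 97.10 kΩ appears in parallel with R2.
R2 ‖ (R3+R4) = 4.383 kΩ.
So V_A = 42.7 × 0.09250 = 3.950 V.

V_A ≈ 3.95 V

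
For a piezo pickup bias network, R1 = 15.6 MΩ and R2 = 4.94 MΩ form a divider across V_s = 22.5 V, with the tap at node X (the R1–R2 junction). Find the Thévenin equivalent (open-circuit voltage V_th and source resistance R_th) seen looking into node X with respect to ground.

With X open, the divider is unloaded: V_th = 22.5 × 4.94/20.54 = 5.411 V.
Zeroing V_s shorts the top of R1 to ground, so R_th = R1 ‖ R2 = 3.752 MΩ.

V_th ≈ 5.41 V, R_th ≈ 3.75 MΩ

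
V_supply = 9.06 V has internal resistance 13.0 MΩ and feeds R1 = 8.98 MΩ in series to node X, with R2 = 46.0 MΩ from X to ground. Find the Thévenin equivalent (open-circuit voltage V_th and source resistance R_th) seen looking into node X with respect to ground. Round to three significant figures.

V_th ≈ 6.13 V, R_th ≈ 14.9 MΩ

R1' = 13.0 + 8.98 = 21.98 MΩ (source resistance + R1).
V_th is the unloaded tap voltage: V_supply · R2/(R1'+R2) = 9.06 × 0.6767 = 6.131 V.
With V_supply suppressed (replaced by a short), R_th = R1' ‖ R2 = (21.98 × 46.0)/(21.98 + 46.0) = 14.87 MΩ.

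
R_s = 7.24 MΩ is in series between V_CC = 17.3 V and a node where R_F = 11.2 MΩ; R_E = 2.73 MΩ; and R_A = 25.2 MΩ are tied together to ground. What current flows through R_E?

I ≈ 1.38 µA

Parallel bank: R_p = 1/(1/11.2 + 1/2.73 + 1/25.2) = 2.019 MΩ.
Node voltage V_A = V_CC · R_p/(R_s + R_p) = 17.3 × 0.2181 = 3.773 V.
I(R_E) = V_A / R_E = 3.773/2.73 = 1.382 µA.
(Check via current divider: I_total = 1.868 µA; share G_k/ΣG = 0.7396 → same result.)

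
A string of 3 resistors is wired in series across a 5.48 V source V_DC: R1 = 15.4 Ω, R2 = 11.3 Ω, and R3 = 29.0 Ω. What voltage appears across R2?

ΣR = 15.4 + 11.3 + 29.0 = 55.70 Ω.
Voltage divider: V = V_DC · (11.30 / 55.70) = 5.48 × 0.2029 = 1.112 V.

V ≈ 1.11 V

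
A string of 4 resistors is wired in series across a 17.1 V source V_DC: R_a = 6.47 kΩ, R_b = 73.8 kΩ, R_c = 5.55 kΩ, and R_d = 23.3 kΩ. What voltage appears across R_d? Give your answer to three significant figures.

Total series resistance ΣR = 6.47 + 73.8 + 5.55 + 23.3 = 109.1 kΩ.
V = V_DC · R/ΣR = 17.1 × 0.2135 = 3.651 V.

V ≈ 3.65 V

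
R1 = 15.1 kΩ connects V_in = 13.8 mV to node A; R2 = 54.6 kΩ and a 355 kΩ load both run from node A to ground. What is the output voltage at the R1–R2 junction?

First combine the lower leg with the load: R2 ‖ R_L = 47.32 kΩ.
Then V_out = V_in · R2'/(R1 + R2') = 13.8 × 47.32/62.42 = 10.46 mV.

V_out ≈ 10.5 mV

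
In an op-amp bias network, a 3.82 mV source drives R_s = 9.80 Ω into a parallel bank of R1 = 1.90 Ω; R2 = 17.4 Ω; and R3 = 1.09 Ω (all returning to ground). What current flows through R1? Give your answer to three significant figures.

Equivalent of the parallel group: R_p = 0.6661 Ω.
V_A by voltage divider: V_A = 3.82 × 0.6661/(9.80 + 0.6661) = 0.2431 mV.
I(R1) = V_A / R1 = 0.2431/1.90 = 0.1280 mA.

I ≈ 0.128 mA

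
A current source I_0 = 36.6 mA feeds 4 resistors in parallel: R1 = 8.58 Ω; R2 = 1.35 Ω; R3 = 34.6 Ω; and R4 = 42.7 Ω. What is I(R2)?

I ≈ 29.8 mA

Conductances: ΣG = 1/8.58 + 1/1.35 + 1/34.6 + 1/42.7 = 0.9096 (1/Ω).
R2 takes the fraction G_k/ΣG = 0.7407/0.9096 = 0.8143, so I = 36.6 × 0.8143 = 29.81 mA.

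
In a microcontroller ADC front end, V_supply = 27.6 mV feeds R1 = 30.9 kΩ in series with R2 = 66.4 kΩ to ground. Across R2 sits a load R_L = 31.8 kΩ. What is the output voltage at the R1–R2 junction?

First combine the lower leg with the load: R2 ‖ R_L = 21.50 kΩ.
Voltage divider with the loaded lower leg: V_out = 27.6 × 21.50/(30.9 + 21.50) = 27.6 × 0.4103 = 11.33 mV.

V_out ≈ 11.3 mV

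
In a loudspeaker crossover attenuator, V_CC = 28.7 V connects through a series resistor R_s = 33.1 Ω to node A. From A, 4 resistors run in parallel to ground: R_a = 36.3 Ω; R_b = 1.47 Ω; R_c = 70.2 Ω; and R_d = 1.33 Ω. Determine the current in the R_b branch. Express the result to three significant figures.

Parallel bank: R_p = 1/(1/36.3 + 1/1.47 + 1/70.2 + 1/1.33) = 0.6785 Ω.
V_A = 28.7 × 0.6785/33.78 = 0.5764 V.
I(R_b) = V_A / R_b = 0.5764/1.47 = 0.3921 A.

I ≈ 0.392 A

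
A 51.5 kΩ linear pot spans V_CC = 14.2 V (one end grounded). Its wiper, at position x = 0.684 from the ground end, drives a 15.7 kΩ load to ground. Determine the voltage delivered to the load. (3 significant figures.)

V_out ≈ 5.68 V

Split the track: R_lower = x·R_p = 35.23 kΩ, R_upper = (1−x)·R_p = 16.27 kΩ.
(x·R_p) ‖ R_L = 10.86 kΩ.
Then V_out = V_CC · 10.86/(16.27 + 10.86) = 5.683 V.
(Unloaded: V_out = x·V_CC = 9.71 V.)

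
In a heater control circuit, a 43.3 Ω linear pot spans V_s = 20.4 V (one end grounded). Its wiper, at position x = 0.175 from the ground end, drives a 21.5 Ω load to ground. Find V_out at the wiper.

V_out ≈ 2.77 V

Split the track: R_lower = x·R_p = 7.577 Ω, R_upper = (1−x)·R_p = 35.72 Ω.
Lower segment in parallel with the load: 7.577 ‖ 21.5 = 5.603 Ω.
Loaded-divider output: V_out = 20.4 × 0.1356 = 2.766 V.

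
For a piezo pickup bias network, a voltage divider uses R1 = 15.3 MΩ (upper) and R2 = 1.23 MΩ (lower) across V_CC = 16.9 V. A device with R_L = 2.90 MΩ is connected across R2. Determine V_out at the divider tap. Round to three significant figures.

R2 ‖ R_L = (1.23 × 2.90)/(1.23 + 2.90) = 0.8637 MΩ.
Voltage divider with the loaded lower leg: V_out = 16.9 × 0.8637/(15.3 + 0.8637) = 16.9 × 0.05343 = 0.9030 V.

V_out ≈ 0.903 V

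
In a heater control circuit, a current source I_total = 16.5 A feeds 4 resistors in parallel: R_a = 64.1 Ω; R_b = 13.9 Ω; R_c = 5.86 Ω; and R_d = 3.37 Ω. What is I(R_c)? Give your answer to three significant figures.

I ≈ 5.07 A

ΣG = 1/64.1 + 1/13.9 + 1/5.86 + 1/3.37 = 0.5549.
R_c takes the fraction G_k/ΣG = 0.1706/0.5549 = 0.3075, so I = 16.5 × 0.3075 = 5.074 A.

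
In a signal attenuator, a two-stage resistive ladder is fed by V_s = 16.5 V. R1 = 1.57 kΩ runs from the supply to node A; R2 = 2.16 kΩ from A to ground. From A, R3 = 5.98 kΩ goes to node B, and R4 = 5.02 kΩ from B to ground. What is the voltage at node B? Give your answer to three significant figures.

Node A sees R2 in parallel with the series input of stage 2, R3 + R4 = 11.00 kΩ.
R2 ‖ (R3+R4) = 1.805 kΩ.
First divider: V_A = V_s · 1.805/(1.57 + 1.805) = 8.826 V.
V_B = V_A × 0.4564 = 4.028 V.

V_B ≈ 4.03 V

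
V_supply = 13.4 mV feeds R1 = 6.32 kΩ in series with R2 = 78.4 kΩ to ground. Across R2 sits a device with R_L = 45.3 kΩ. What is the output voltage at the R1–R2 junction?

R2 ‖ R_L = (78.4 × 45.3)/(78.4 + 45.3) = 28.71 kΩ.
Voltage divider with the loaded lower leg: V_out = 13.4 × 28.71/(6.32 + 28.71) = 13.4 × 0.8196 = 10.98 mV.
(Unloaded it would be 12.4 mV; the load pulls it down.)

V_out ≈ 11.0 mV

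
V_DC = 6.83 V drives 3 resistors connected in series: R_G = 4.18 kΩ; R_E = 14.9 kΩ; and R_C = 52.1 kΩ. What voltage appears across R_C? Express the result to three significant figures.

V ≈ 5.00 V

Total series resistance ΣR = 4.18 + 14.9 + 52.1 = 71.18 kΩ.
Voltage divider: V = V_DC · (52.10 / 71.18) = 6.83 × 0.7319 = 4.999 V.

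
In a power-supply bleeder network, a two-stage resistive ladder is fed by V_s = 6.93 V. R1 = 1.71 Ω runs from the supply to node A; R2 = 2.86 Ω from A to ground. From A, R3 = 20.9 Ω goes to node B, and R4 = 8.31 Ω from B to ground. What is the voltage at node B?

V_B ≈ 1.19 V

Node A sees R2 in parallel with the series input of stage 2, R3 + R4 = 29.21 Ω.
Effective lower resistance at A: R2 ‖ 29.21 = 2.605 Ω.
So V_A = 6.93 × 0.6037 = 4.184 V.
Stage 2 is unloaded, so V_B = V_A · R4/(R3+R4) = 4.184 × 8.31/29.21 = 1.190 V.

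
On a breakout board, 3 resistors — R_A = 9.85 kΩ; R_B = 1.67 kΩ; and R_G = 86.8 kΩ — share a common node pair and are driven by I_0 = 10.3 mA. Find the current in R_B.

I ≈ 8.66 mA

ΣG = 1/9.85 + 1/1.67 + 1/86.8 = 0.7118.
R_B takes the fraction G_k/ΣG = 0.5988/0.7118 = 0.8412, so I = 10.3 × 0.8412 = 8.664 mA.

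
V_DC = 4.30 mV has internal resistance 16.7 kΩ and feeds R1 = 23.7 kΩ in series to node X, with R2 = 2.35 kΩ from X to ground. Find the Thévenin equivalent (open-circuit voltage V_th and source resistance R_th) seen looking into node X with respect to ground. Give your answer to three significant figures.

V_th ≈ 0.236 mV, R_th ≈ 2.22 kΩ

R1' = 16.7 + 23.7 = 40.40 kΩ (source resistance + R1).
With X open, the divider is unloaded: V_th = 4.30 × 2.35/42.75 = 0.2364 mV.
Zeroing V_DC shorts the top of R1' to ground, so R_th = R1' ‖ R2 = 2.221 kΩ.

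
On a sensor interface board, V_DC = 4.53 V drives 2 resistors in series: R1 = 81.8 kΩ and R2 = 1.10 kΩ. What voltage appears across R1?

V ≈ 4.47 V

ΣR = 81.8 + 1.10 = 82.90 kΩ.
By the voltage-divider rule, V = 4.53 × 81.80/82.90 = 4.470 V.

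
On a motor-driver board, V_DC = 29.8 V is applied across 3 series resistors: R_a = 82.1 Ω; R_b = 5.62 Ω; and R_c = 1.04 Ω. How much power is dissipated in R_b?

ΣR = 88.76 Ω → I = 29.8/88.76 = 0.3357 A.
P = I²R = 0.1127 × 5.62 = 0.6335 W.

P ≈ 0.633 W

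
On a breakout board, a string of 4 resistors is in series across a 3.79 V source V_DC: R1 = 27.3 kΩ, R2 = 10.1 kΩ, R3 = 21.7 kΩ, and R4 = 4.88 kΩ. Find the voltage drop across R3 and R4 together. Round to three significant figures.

V ≈ 1.57 V

Total series resistance ΣR = 27.3 + 10.1 + 21.7 + 4.88 = 63.98 kΩ.
R_{R3..R4} = 21.7 + 4.88 = 26.58 kΩ.
By the voltage-divider rule, V = 3.79 × 26.58/63.98 = 1.575 V.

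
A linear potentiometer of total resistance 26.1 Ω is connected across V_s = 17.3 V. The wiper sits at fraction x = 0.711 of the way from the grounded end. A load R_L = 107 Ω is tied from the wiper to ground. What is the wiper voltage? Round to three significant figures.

Split the track: R_lower = x·R_p = 18.56 Ω, R_upper = (1−x)·R_p = 7.543 Ω.
Lower segment in parallel with the load: 18.56 ‖ 107 = 15.81 Ω.
Then V_out = V_s · 15.81/(7.543 + 15.81) = 11.71 V.
(Unloaded: V_out = x·V_s = 12.3 V.)

V_out ≈ 11.7 V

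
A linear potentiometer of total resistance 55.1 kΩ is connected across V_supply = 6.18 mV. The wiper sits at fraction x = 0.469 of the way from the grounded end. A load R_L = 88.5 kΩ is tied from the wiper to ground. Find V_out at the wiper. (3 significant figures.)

Split the track: R_lower = x·R_p = 25.84 kΩ, R_upper = (1−x)·R_p = 29.26 kΩ.
Lower segment in parallel with the load: 25.84 ‖ 88.5 = 20.00 kΩ.
Loaded-divider output: V_out = 6.18 × 0.4060 = 2.509 mV.
(Unloaded: V_out = x·V_supply = 2.90 mV.)

V_out ≈ 2.51 mV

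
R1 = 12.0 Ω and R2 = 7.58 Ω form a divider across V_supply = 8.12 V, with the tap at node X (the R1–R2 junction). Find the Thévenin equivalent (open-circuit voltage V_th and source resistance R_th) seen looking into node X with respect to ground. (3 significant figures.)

V_th ≈ 3.14 V, R_th ≈ 4.65 Ω

Open-circuit (no load on X): V_th = V_supply · R2/(R1 + R2) = 8.12 × 7.58/(12.00 + 7.58) = 3.143 V.
With V_supply suppressed (replaced by a short), R_th = R1 ‖ R2 = (12.00 × 7.58)/(12.00 + 7.58) = 4.646 Ω.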